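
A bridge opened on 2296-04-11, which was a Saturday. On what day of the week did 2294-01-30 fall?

Count forward from the earlier date (January 30, 2294) to the later (April 11, 2296):
Day-of-year of January 30, 2294: 30.
Day-of-year of April 11, 2296: 102.
2294 has 365 days, so 365 − 30 = 335 days remain in 2294.
Full years: 2295: 365. Sum = 365.
Total: 335 + 365 + 102 = 802 days.
802 mod 7 = 4, so 4 days before Saturday is Tuesday.

Tuesday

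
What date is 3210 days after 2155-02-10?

2163-11-25

Count 3210 days after February 10, 2155:
Day-of-year of February 10, 2155: 41.
Day-of-year of November 25, 2163: 329.
2155 has 365 days, so 365 − 41 = 324 days remain in 2155.
Full years 2156–2162: 5 common + 2 leap = 5×365 + 2×366 = 2557 days.
Total: 324 + 2557 + 329 = 3210 days.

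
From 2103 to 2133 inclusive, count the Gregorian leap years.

8

Years divisible by 4 in [2103, 2133]: 2104, 2108, 2112, 2116, 2120, 2124, 2128, 2132.
No century exceptions apply. Count: 8.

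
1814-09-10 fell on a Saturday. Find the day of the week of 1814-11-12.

Saturday

September 1814: 30 − 10 = 20 days remain.
Then October (31): 31 days.
November 1–12, 1814: 12 days.
Total: 20 + 31 + 12 = 63 days.
63 is a multiple of 7, so 1814-11-12 falls on the same weekday: Saturday.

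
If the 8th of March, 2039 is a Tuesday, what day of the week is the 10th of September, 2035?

Count forward from the earlier date (September 10, 2035) to the later (March 8, 2039):
Day-of-year of September 10, 2035: 253.
Day-of-year of March 8, 2039: 67.
2035 has 365 days, so 365 − 253 = 112 days remain in 2035.
Full years: 2036: 366; 2037: 365; 2038: 365. Sum = 1096.
Total: 112 + 1096 + 67 = 1275 days.
1275 mod 7 = 1, so 1 day before Tuesday is Monday.

Monday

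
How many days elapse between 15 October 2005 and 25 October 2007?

October 15, 2005 → October 15, 2006: 365 days.
October 15, 2006 → October 15, 2007: 365 days.
Within October 2007: 25 − 15 = 10 days.
Total: 740 days.

740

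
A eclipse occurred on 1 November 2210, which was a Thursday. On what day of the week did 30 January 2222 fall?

Wednesday

Day-of-year of November 1, 2210: 305.
Day-of-year of January 30, 2222: 30.
2210 has 365 days, so 365 − 305 = 60 days remain in 2210.
Full years 2211–2221: 8 common + 3 leap = 8×365 + 3×366 = 4018 days.
Total: 60 + 4018 + 30 = 4108 days.
4108 mod 7 = 6, so 6 days after Thursday is Wednesday.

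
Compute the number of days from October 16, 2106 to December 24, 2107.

October 2106: 31 − 16 = 15 days remain.
Then 13 full months totalling 395 days.
December 1–24, 2107: 24 days.
Total: 15 + 395 + 24 = 434 days.

434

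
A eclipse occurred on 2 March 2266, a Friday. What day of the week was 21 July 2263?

Count forward from the earlier date (July 21, 2263) to the later (March 2, 2266):
July 21, 2263 → July 21, 2264: 366 days (2264 is a leap year).
July 21, 2264 → July 21, 2265: 365 days.
July 2265: 31 − 21 = 10 days remain.
Then August (31), September (30), October (31), November (30), December (31), January (31), February 2266 (28): 31 + 30 + 31 + 30 + 31 + 31 + 28 = 212 days.
March 1–2, 2266: 2 days.
Residual: 224 days.
Total: 955 days.
955 mod 7 = 3, so 3 days before Friday is Tuesday.

Tuesday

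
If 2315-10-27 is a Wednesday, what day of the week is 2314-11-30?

Monday

Count forward from the earlier date (November 30, 2314) to the later (October 27, 2315):
November 2314: 30 − 30 = 0 days remain.
Then 10 full months totalling 304 days.
October 1–27, 2315: 27 days.
Residual: 331 days.
Total: 331 days.
331 mod 7 = 2, so 2 days before Wednesday is Monday.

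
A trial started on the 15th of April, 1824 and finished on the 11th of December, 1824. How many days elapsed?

240

April 1824: 30 − 15 = 15 days remain.
Then May (31), June (30), July (31), August (31), September (30), October (31), November (30): 31 + 30 + 31 + 31 + 30 + 31 + 30 = 214 days.
December 1–11, 1824: 11 days.
Total: 15 + 214 + 11 = 240 days.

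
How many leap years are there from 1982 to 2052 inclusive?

18

Years divisible by 4: 1984, 1988, …, 2052 — 18 in all.
2000 is divisible by 400, so still leap.
No century exceptions apply. Count: 18.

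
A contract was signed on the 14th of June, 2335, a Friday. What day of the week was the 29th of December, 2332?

Count forward from the earlier date (December 29, 2332) to the later (June 14, 2335):
Day-of-year of December 29, 2332: 364.
Day-of-year of June 14, 2335: 165.
2332 has 366 days, so 366 − 364 = 2 days remain in 2332.
Full years: 2333: 365; 2334: 365. Sum = 730.
Total: 2 + 730 + 165 = 897 days.
897 mod 7 = 1, so 1 day before Friday is Thursday.

Thursday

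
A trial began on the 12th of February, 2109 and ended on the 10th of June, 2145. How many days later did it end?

From February 12, 2109 to February 12, 2145: 36 years, of which 9 contain a Feb 29 — 27×365 + 9×366 = 13149 days.
February 2145: 28 − 12 = 16 days remain (2145 is not a leap year, so February has 28 days).
Then March (31), April (30), May (31): 31 + 30 + 31 = 92 days.
June 1–10, 2145: 10 days.
Residual: 118 days.
Total: 13267 days.

13267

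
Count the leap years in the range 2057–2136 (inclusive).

Years divisible by 4: 2060, 2064, …, 2136 — 20 in all.
Of these, 2100 is divisible by 100 but not 400, so not leap.
Leap years: 20 − 1 = 19.

19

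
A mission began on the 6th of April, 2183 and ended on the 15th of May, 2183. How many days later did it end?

April 2183: 30 − 6 = 24 days remain.
May 1–15, 2183: 15 days.
Total: 24 + 15 = 39 days.

39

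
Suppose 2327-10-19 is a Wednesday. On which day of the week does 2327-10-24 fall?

Monday

Within October 2327: 24 − 19 = 5 days.
5 mod 7 = 5, so 5 days after Wednesday is Monday.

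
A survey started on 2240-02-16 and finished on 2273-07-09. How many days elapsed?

Day-of-year of February 16, 2240: 47.
Day-of-year of July 9, 2273: 190.
2240 has 366 days, so 366 − 47 = 319 days remain in 2240.
Full years 2241–2272: 24 common + 8 leap = 24×365 + 8×366 = 11688 days.
Total: 319 + 11688 + 190 = 12197 days.

12197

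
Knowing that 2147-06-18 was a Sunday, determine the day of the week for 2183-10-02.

Day-of-year of June 18, 2147: 169.
Day-of-year of October 2, 2183: 275.
2147 has 365 days, so 365 − 169 = 196 days remain in 2147.
Full years 2148–2182: 26 common + 9 leap = 26×365 + 9×366 = 12784 days.
Total: 196 + 12784 + 275 = 13255 days.
13255 mod 7 = 4, so 4 days after Sunday is Thursday.

Thursday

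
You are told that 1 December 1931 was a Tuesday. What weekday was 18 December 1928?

Count forward from the earlier date (December 18, 1928) to the later (December 1, 1931):
Day-of-year of December 18, 1928: 353.
Day-of-year of December 1, 1931: 335.
1928 has 366 days, so 366 − 353 = 13 days remain in 1928.
Full years: 1929: 365; 1930: 365. Sum = 730.
Total: 13 + 730 + 335 = 1078 days.
1078 is a multiple of 7, so 18 December 1928 falls on the same weekday: Tuesday.

Tuesday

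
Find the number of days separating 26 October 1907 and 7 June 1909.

October 1907: 31 − 26 = 5 days remain.
Then 19 full months totalling 578 days.
June 1–7, 1909: 7 days.
Total: 5 + 578 + 7 = 590 days.

590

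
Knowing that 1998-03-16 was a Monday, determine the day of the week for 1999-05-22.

Saturday

Day-of-year of March 16, 1998: 75.
Day-of-year of May 22, 1999: 142.
1998 has 365 days, so 365 − 75 = 290 days remain in 1998.
Total: 290 + 142 = 432 days.
432 mod 7 = 5, so 5 days after Monday is Saturday.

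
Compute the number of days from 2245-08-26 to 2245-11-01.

August 2245: 31 − 26 = 5 days remain.
Then September (30), October (31): 30 + 31 = 61 days.
November 1, 2245: 1 day.
Total: 5 + 61 + 1 = 67 days.

67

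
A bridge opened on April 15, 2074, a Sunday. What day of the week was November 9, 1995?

Count forward from the earlier date (November 9, 1995) to the later (April 15, 2074):
From November 9, 1995 to November 9, 2073: 78 years, of which 20 contain a Feb 29 — 58×365 + 20×366 = 28490 days.
(2000 is a leap year (divisible by 400).)
November 2073: 30 − 9 = 21 days remain.
Then December (31), January (31), February 2074 (28), March (31): 31 + 31 + 28 + 31 = 121 days.
April 1–15, 2074: 15 days.
Residual: 157 days.
Total: 28647 days.
28647 mod 7 = 3, so 3 days before Sunday is Thursday.

Thursday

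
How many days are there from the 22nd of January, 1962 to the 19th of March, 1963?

421

January 1962: 31 − 22 = 9 days remain.
Then 13 full months totalling 393 days.
March 1–19, 1963: 19 days.
Total: 9 + 393 + 19 = 421 days.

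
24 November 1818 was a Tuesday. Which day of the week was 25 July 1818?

Count forward from the earlier date (July 25, 1818) to the later (November 24, 1818):
July 1818: 31 − 25 = 6 days remain.
Then August (31), September (30), October (31): 31 + 30 + 31 = 92 days.
November 1–24, 1818: 24 days.
Total: 6 + 92 + 24 = 122 days.
122 mod 7 = 3, so 3 days before Tuesday is Saturday.

Saturday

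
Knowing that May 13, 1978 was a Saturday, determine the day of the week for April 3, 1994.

Sunday

Day-of-year of May 13, 1978: 133.
Day-of-year of April 3, 1994: 93.
1978 has 365 days, so 365 − 133 = 232 days remain in 1978.
Full years 1979–1993: 11 common + 4 leap = 11×365 + 4×366 = 5479 days.
Total: 232 + 5479 + 93 = 5804 days.
5804 mod 7 = 1, so 1 day after Saturday is Sunday.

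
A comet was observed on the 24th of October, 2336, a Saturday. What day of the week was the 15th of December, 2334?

Count forward from the earlier date (December 15, 2334) to the later (October 24, 2336):
Day-of-year of December 15, 2334: 349.
Day-of-year of October 24, 2336: 298.
2334 has 365 days, so 365 − 349 = 16 days remain in 2334.
Full years: 2335: 365. Sum = 365.
Total: 16 + 365 + 298 = 679 days.
679 is a multiple of 7, so the 15th of December, 2334 falls on the same weekday: Saturday.

Saturday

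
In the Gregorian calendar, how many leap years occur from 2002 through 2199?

48

Years divisible by 4: 2004, 2008, …, 2196 — 49 in all.
Of these, 2100 is divisible by 100 but not 400, so not leap.
Leap years: 49 − 1 = 48.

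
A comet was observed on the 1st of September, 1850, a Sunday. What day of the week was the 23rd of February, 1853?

Wednesday

Day-of-year of September 1, 1850: 244.
Day-of-year of February 23, 1853: 54.
1850 has 365 days, so 365 − 244 = 121 days remain in 1850.
Full years: 1851: 365; 1852: 366. Sum = 731.
Total: 121 + 731 + 54 = 906 days.
906 mod 7 = 3, so 3 days after Sunday is Wednesday.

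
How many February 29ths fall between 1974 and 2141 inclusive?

Years divisible by 4: 1976, 1980, …, 2140 — 42 in all.
Of these, 2100 is divisible by 100 but not 400, so not leap.
2000 is divisible by 400, so still leap.
Leap years: 42 − 1 = 41.

41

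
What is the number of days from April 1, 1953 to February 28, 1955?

698

April 1953: 30 − 1 = 29 days remain.
Then 21 full months totalling 641 days.
February 1–28, 1955: 28 days (1955 is not a leap year).
Total: 29 + 641 + 28 = 698 days.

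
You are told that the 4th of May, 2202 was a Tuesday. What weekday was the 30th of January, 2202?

Saturday

Count forward from the earlier date (January 30, 2202) to the later (May 4, 2202):
January 2202: 31 − 30 = 1 day remains.
Then February 2202 (28), March (31), April (30): 28 + 31 + 30 = 89 days.
May 1–4, 2202: 4 days.
Total: 1 + 89 + 4 = 94 days.
94 mod 7 = 3, so 3 days before Tuesday is Saturday.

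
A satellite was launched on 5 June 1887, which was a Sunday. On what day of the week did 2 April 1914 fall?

From June 5, 1887 to June 5, 1913: 26 years, of which 6 contain a Feb 29 — 20×365 + 6×366 = 9496 days.
(1900 is not a leap year (divisible by 100 but not 400).)
June 1913: 30 − 5 = 25 days remain.
Then 9 full months totalling 274 days.
April 1–2, 1914: 2 days.
Residual: 301 days.
Total: 9797 days.
9797 mod 7 = 4, so 4 days after Sunday is Thursday.

Thursday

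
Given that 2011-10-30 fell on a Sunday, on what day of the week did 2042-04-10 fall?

From October 30, 2011 to October 30, 2041: 30 years, of which 8 contain a Feb 29 — 22×365 + 8×366 = 10958 days.
October 2041: 31 − 30 = 1 day remains.
Then November (30), December (31), January (31), February 2042 (28), March (31): 30 + 31 + 31 + 28 + 31 = 151 days.
April 1–10, 2042: 10 days.
Residual: 162 days.
Total: 11120 days.
11120 mod 7 = 4, so 4 days after Sunday is Thursday.

Thursday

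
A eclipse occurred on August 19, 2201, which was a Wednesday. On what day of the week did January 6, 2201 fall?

Tuesday

Count forward from the earlier date (January 6, 2201) to the later (August 19, 2201):
January 2201: 31 − 6 = 25 days remain.
Then February 2201 (28), March (31), April (30), May (31), June (30), July (31): 28 + 31 + 30 + 31 + 30 + 31 = 181 days.
August 1–19, 2201: 19 days.
Total: 25 + 181 + 19 = 225 days.
225 mod 7 = 1, so 1 day before Wednesday is Tuesday.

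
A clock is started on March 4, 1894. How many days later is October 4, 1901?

2770

Day-of-year of March 4, 1894: 63.
Day-of-year of October 4, 1901: 277.
1894 has 365 days, so 365 − 63 = 302 days remain in 1894.
Full years: 1895: 365; 1896: 366; 1897: 365; 1898: 365; 1899: 365; 1900: 365. Sum = 2191.
Total: 302 + 2191 + 277 = 2770 days.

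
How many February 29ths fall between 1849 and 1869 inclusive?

Years divisible by 4 in [1849, 1869]: 1852, 1856, 1860, 1864, 1868.
No century exceptions apply. Count: 5.

5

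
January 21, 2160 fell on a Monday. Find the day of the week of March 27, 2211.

From January 21, 2160 to January 21, 2211: 51 years, of which 12 contain a Feb 29 — 39×365 + 12×366 = 18627 days.
(2200 is not a leap year (divisible by 100 but not 400).)
January 2211: 31 − 21 = 10 days remain.
Then February 2211 (28): 28 days.
March 1–27, 2211: 27 days.
Residual: 65 days.
Total: 18692 days.
18692 mod 7 = 2, so 2 days after Monday is Wednesday.

Wednesday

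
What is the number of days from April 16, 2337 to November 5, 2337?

203

April 2337: 30 − 16 = 14 days remain.
Then May (31), June (30), July (31), August (31), September (30), October (31): 31 + 30 + 31 + 31 + 30 + 31 = 184 days.
November 1–5, 2337: 5 days.
Total: 14 + 184 + 5 = 203 days.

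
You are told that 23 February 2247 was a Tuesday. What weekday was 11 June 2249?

Monday

February 23, 2247 → February 23, 2248: 365 days.
February 23, 2248 → February 23, 2249: 366 days (2248 is a leap year).
February 2249: 28 − 23 = 5 days remain (2249 is not a leap year, so February has 28 days).
Then March (31), April (30), May (31): 31 + 30 + 31 = 92 days.
June 1–11, 2249: 11 days.
Residual: 108 days.
Total: 839 days.
839 mod 7 = 6, so 6 days after Tuesday is Monday.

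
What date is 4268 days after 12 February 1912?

20 October 1923

Count 4268 days after February 12, 1912:
From February 12, 1912 to February 12, 1923: 11 years, of which 3 contain a Feb 29 — 8×365 + 3×366 = 4018 days.
February 1923: 28 − 12 = 16 days remain (1923 is not a leap year, so February has 28 days).
Then March (31), April (30), May (31), June (30), July (31), August (31), September (30): 31 + 30 + 31 + 30 + 31 + 31 + 30 = 214 days.
October 1–20, 1923: 20 days.
Residual: 250 days.
Total: 4268 days.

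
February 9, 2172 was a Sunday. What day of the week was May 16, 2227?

From February 9, 2172 to February 9, 2227: 55 years, of which 13 contain a Feb 29 — 42×365 + 13×366 = 20088 days.
(2200 is not a leap year (divisible by 100 but not 400).)
February 2227: 28 − 9 = 19 days remain (2227 is not a leap year, so February has 28 days).
Then March (31), April (30): 31 + 30 = 61 days.
May 1–16, 2227: 16 days.
Residual: 96 days.
Total: 20184 days.
20184 mod 7 = 3, so 3 days after Sunday is Wednesday.

Wednesday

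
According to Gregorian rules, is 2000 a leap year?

Yes

2000 is a leap year (divisible by 400).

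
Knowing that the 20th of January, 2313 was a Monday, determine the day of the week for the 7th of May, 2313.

January 2313: 31 − 20 = 11 days remain.
Then February 2313 (28), March (31), April (30): 28 + 31 + 30 = 89 days.
May 1–7, 2313: 7 days.
Total: 11 + 89 + 7 = 107 days.
107 mod 7 = 2, so 2 days after Monday is Wednesday.

Wednesday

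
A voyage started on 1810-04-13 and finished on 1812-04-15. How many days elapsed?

April 13, 1810 → April 13, 1811: 365 days.
April 13, 1811 → April 13, 1812: 366 days (1812 is a leap year).
Within April 1812: 15 − 13 = 2 days.
Total: 733 days.

733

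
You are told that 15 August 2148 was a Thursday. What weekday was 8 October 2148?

Tuesday

August 2148: 31 − 15 = 16 days remain.
Then September (30): 30 days.
October 1–8, 2148: 8 days.
Total: 16 + 30 + 8 = 54 days.
54 mod 7 = 5, so 5 days after Thursday is Tuesday.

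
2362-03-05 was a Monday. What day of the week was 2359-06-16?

Tuesday

Count forward from the earlier date (June 16, 2359) to the later (March 5, 2362):
June 16, 2359 → June 16, 2360: 366 days (2360 is a leap year).
June 16, 2360 → June 16, 2361: 365 days.
June 2361: 30 − 16 = 14 days remain.
Then July (31), August (31), September (30), October (31), November (30), December (31), January (31), February 2362 (28): 31 + 31 + 30 + 31 + 30 + 31 + 31 + 28 = 243 days.
March 1–5, 2362: 5 days.
Residual: 262 days.
Total: 993 days.
993 mod 7 = 6, so 6 days before Monday is Tuesday.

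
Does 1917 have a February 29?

1917 is not a leap year.

No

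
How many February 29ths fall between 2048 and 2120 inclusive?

18

Years divisible by 4: 2048, 2052, …, 2120 — 19 in all.
Of these, 2100 is divisible by 100 but not 400, so not leap.
Leap years: 19 − 1 = 18.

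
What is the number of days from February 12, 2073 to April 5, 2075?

782

February 12, 2073 → February 12, 2074: 365 days.
February 12, 2074 → February 12, 2075: 365 days.
February 2075: 28 − 12 = 16 days remain (2075 is not a leap year, so February has 28 days).
Then March (31): 31 days.
April 1–5, 2075: 5 days.
Residual: 52 days.
Total: 782 days.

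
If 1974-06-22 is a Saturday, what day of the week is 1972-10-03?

Tuesday

Count forward from the earlier date (October 3, 1972) to the later (June 22, 1974):
Day-of-year of October 3, 1972: 277.
Day-of-year of June 22, 1974: 173.
1972 has 366 days, so 366 − 277 = 89 days remain in 1972.
Full years: 1973: 365. Sum = 365.
Total: 89 + 365 + 173 = 627 days.
627 mod 7 = 4, so 4 days before Saturday is Tuesday.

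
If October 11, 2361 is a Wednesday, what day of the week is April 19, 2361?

Wednesday

Count forward from the earlier date (April 19, 2361) to the later (October 11, 2361):
April 2361: 30 − 19 = 11 days remain.
Then May (31), June (30), July (31), August (31), September (30): 31 + 30 + 31 + 31 + 30 = 153 days.
October 1–11, 2361: 11 days.
Total: 11 + 153 + 11 = 175 days.
175 is a multiple of 7, so April 19, 2361 falls on the same weekday: Wednesday.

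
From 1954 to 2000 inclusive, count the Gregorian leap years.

Years divisible by 4 in [1954, 2000]: 1956, 1960, 1964, 1968, 1972, 1976, 1980, 1984, 1988, 1992, 1996, 2000.
2000 is divisible by 400, so still leap.
No century exceptions apply. Count: 12.

12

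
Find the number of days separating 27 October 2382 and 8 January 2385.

October 27, 2382 → October 27, 2383: 365 days.
October 27, 2383 → October 27, 2384: 366 days (2384 is a leap year).
October 2384: 31 − 27 = 4 days remain.
Then November (30), December (31): 30 + 31 = 61 days.
January 1–8, 2385: 8 days.
Residual: 73 days.
Total: 804 days.

804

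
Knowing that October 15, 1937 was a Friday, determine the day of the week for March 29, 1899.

Wednesday

Count forward from the earlier date (March 29, 1899) to the later (October 15, 1937):
Day-of-year of March 29, 1899: 88.
Day-of-year of October 15, 1937: 288.
1899 has 365 days, so 365 − 88 = 277 days remain in 1899.
Full years 1900–1936: 28 common + 9 leap = 28×365 + 9×366 = 13514 days.
Total: 277 + 13514 + 288 = 14079 days.
14079 mod 7 = 2, so 2 days before Friday is Wednesday.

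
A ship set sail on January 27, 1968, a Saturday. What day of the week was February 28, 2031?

Friday

Day-of-year of January 27, 1968: 27.
Day-of-year of February 28, 2031: 59.
1968 has 366 days, so 366 − 27 = 339 days remain in 1968.
Full years 1969–2030: 47 common + 15 leap = 47×365 + 15×366 = 22645 days.
Total: 339 + 22645 + 59 = 23043 days.
23043 mod 7 = 6, so 6 days after Saturday is Friday.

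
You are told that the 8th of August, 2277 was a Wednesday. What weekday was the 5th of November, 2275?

Count forward from the earlier date (November 5, 2275) to the later (August 8, 2277):
November 2275: 30 − 5 = 25 days remain.
Then 20 full months totalling 609 days.
August 1–8, 2277: 8 days.
Total: 25 + 609 + 8 = 642 days.
642 mod 7 = 5, so 5 days before Wednesday is Friday.

Friday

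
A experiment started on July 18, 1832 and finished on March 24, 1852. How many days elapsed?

From July 18, 1832 to July 18, 1851: 19 years, of which 4 contain a Feb 29 — 15×365 + 4×366 = 6939 days.
July 1851: 31 − 18 = 13 days remain.
Then August (31), September (30), October (31), November (30), December (31), January (31), February 1852 (29): 31 + 30 + 31 + 30 + 31 + 31 + 29 = 213 days.
March 1–24, 1852: 24 days.
Residual: 250 days.
Total: 7189 days.

7189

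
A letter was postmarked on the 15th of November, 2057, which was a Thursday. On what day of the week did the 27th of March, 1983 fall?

Sunday

Count forward from the earlier date (March 27, 1983) to the later (November 15, 2057):
Day-of-year of March 27, 1983: 86.
Day-of-year of November 15, 2057: 319.
1983 has 365 days, so 365 − 86 = 279 days remain in 1983.
Full years 1984–2056: 54 common + 19 leap = 54×365 + 19×366 = 26664 days.
Total: 279 + 26664 + 319 = 27262 days.
27262 mod 7 = 4, so 4 days before Thursday is Sunday.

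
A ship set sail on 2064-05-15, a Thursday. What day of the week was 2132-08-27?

Day-of-year of May 15, 2064: 136.
Day-of-year of August 27, 2132: 240.
2064 has 366 days, so 366 − 136 = 230 days remain in 2064.
Full years 2065–2131: 52 common + 15 leap = 52×365 + 15×366 = 24470 days.
Total: 230 + 24470 + 240 = 24940 days.
24940 mod 7 = 6, so 6 days after Thursday is Wednesday.

Wednesday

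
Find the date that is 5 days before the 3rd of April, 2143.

the 29th of March, 2143

Count 5 days before April 3, 2143:
March 2143: 31 − 29 = 2 days remain.
April 1–3, 2143: 3 days.
Total: 2 + 3 = 5 days.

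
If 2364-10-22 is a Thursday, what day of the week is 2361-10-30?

Count forward from the earlier date (October 30, 2361) to the later (October 22, 2364):
Day-of-year of October 30, 2361: 303.
Day-of-year of October 22, 2364: 296.
2361 has 365 days, so 365 − 303 = 62 days remain in 2361.
Full years: 2362: 365; 2363: 365. Sum = 730.
Total: 62 + 730 + 296 = 1088 days.
1088 mod 7 = 3, so 3 days before Thursday is Monday.

Monday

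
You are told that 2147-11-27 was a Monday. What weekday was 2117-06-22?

Count forward from the earlier date (June 22, 2117) to the later (November 27, 2147):
From June 22, 2117 to June 22, 2147: 30 years, of which 7 contain a Feb 29 — 23×365 + 7×366 = 10957 days.
June 2147: 30 − 22 = 8 days remain.
Then July (31), August (31), September (30), October (31): 31 + 31 + 30 + 31 = 123 days.
November 1–27, 2147: 27 days.
Residual: 158 days.
Total: 11115 days.
11115 mod 7 = 6, so 6 days before Monday is Tuesday.

Tuesday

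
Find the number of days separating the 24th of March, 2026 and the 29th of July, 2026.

March 2026: 31 − 24 = 7 days remain.
Then April (30), May (31), June (30): 30 + 31 + 30 = 91 days.
July 1–29, 2026: 29 days.
Total: 7 + 91 + 29 = 127 days.

127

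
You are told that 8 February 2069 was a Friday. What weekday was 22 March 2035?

Count forward from the earlier date (March 22, 2035) to the later (February 8, 2069):
From March 22, 2035 to March 22, 2068: 33 years, of which 9 contain a Feb 29 — 24×365 + 9×366 = 12054 days.
March 2068: 31 − 22 = 9 days remain.
Then 10 full months totalling 306 days.
February 1–8, 2069: 8 days (2069 is not a leap year).
Residual: 323 days.
Total: 12377 days.
12377 mod 7 = 1, so 1 day before Friday is Thursday.

Thursday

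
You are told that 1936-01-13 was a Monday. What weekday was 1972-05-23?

From January 13, 1936 to January 13, 1972: 36 years, of which 9 contain a Feb 29 — 27×365 + 9×366 = 13149 days.
January 1972: 31 − 13 = 18 days remain.
Then February 1972 (29), March (31), April (30): 29 + 31 + 30 = 90 days.
May 1–23, 1972: 23 days.
Residual: 131 days.
Total: 13280 days.
13280 mod 7 = 1, so 1 day after Monday is Tuesday.

Tuesday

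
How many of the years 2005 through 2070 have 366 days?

16

Years divisible by 4: 2008, 2012, …, 2068 — 16 in all.
No century exceptions apply. Count: 16.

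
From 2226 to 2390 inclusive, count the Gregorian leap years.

Years divisible by 4: 2228, 2232, …, 2388 — 41 in all.
Of these, 2300 is divisible by 100 but not 400, so not leap.
Leap years: 41 − 1 = 40.

40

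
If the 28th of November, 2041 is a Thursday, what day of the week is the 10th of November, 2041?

Count forward from the earlier date (November 10, 2041) to the later (November 28, 2041):
Within November 2041: 28 − 10 = 18 days.
18 mod 7 = 4, so 4 days before Thursday is Sunday.

Sunday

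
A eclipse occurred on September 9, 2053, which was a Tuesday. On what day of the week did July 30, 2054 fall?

Thursday

September 2053: 30 − 9 = 21 days remain.
Then 9 full months totalling 273 days.
July 1–30, 2054: 30 days.
Total: 21 + 273 + 30 = 324 days.
324 mod 7 = 2, so 2 days after Tuesday is Thursday.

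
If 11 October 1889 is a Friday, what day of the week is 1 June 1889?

Count forward from the earlier date (June 1, 1889) to the later (October 11, 1889):
June 1889: 30 − 1 = 29 days remain.
Then July (31), August (31), September (30): 31 + 31 + 30 = 92 days.
October 1–11, 1889: 11 days.
Total: 29 + 92 + 11 = 132 days.
132 mod 7 = 6, so 6 days before Friday is Saturday.

Saturday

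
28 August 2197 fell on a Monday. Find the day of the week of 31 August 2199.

Saturday

August 28, 2197 → August 28, 2198: 365 days.
August 28, 2198 → August 28, 2199: 365 days.
Within August 2199: 31 − 28 = 3 days.
Total: 733 days.
733 mod 7 = 5, so 5 days after Monday is Saturday.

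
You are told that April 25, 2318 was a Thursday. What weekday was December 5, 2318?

April 2318: 30 − 25 = 5 days remain.
Then May (31), June (30), July (31), August (31), September (30), October (31), November (30): 31 + 30 + 31 + 31 + 30 + 31 + 30 = 214 days.
December 1–5, 2318: 5 days.
Total: 5 + 214 + 5 = 224 days.
224 is a multiple of 7, so December 5, 2318 falls on the same weekday: Thursday.

Thursday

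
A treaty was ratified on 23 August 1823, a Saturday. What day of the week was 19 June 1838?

Tuesday

From August 23, 1823 to August 23, 1837: 14 years, of which 4 contain a Feb 29 — 10×365 + 4×366 = 5114 days.
August 1837: 31 − 23 = 8 days remain.
Then 9 full months totalling 273 days.
June 1–19, 1838: 19 days.
Residual: 300 days.
Total: 5414 days.
5414 mod 7 = 3, so 3 days after Saturday is Tuesday.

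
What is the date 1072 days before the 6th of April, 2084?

the 30th of April, 2081

Count 1072 days before April 6, 2084:
Day-of-year of April 30, 2081: 120.
Day-of-year of April 6, 2084: 97.
2081 has 365 days, so 365 − 120 = 245 days remain in 2081.
Full years: 2082: 365; 2083: 365. Sum = 730.
Total: 245 + 730 + 97 = 1072 days.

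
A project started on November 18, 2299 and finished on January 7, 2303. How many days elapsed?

1145

November 18, 2299 → November 18, 2300: 365 days (2300 is not a leap year (divisible by 100 but not 400)).
November 18, 2300 → November 18, 2301: 365 days.
November 18, 2301 → November 18, 2302: 365 days.
November 2302: 30 − 18 = 12 days remain.
Then December (31): 31 days.
January 1–7, 2303: 7 days.
Residual: 50 days.
Total: 1145 days.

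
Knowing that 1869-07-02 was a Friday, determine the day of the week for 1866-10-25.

Count forward from the earlier date (October 25, 1866) to the later (July 2, 1869):
Day-of-year of October 25, 1866: 298.
Day-of-year of July 2, 1869: 183.
1866 has 365 days, so 365 − 298 = 67 days remain in 1866.
Full years: 1867: 365; 1868: 366. Sum = 731.
Total: 67 + 731 + 183 = 981 days.
981 mod 7 = 1, so 1 day before Friday is Thursday.

Thursday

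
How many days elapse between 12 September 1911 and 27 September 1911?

15

Within September 1911: 27 − 12 = 15 days.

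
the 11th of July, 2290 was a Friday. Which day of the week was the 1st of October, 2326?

From July 11, 2290 to July 11, 2326: 36 years, of which 8 contain a Feb 29 — 28×365 + 8×366 = 13148 days.
(2300 is not a leap year (divisible by 100 but not 400).)
July 2326: 31 − 11 = 20 days remain.
Then August (31), September (30): 31 + 30 = 61 days.
October 1, 2326: 1 day.
Residual: 82 days.
Total: 13230 days.
13230 is a multiple of 7, so the 1st of October, 2326 falls on the same weekday: Friday.

Friday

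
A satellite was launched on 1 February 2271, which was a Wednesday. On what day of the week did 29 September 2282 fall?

Friday

Day-of-year of February 1, 2271: 32.
Day-of-year of September 29, 2282: 272.
2271 has 365 days, so 365 − 32 = 333 days remain in 2271.
Full years 2272–2281: 7 common + 3 leap = 7×365 + 3×366 = 3653 days.
Total: 333 + 3653 + 272 = 4258 days.
4258 mod 7 = 2, so 2 days after Wednesday is Friday.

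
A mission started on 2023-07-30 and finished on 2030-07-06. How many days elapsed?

2533

Day-of-year of July 30, 2023: 211.
Day-of-year of July 6, 2030: 187.
2023 has 365 days, so 365 − 211 = 154 days remain in 2023.
Full years: 2024: 366; 2025: 365; 2026: 365; 2027: 365; 2028: 366; 2029: 365. Sum = 2192.
Total: 154 + 2192 + 187 = 2533 days.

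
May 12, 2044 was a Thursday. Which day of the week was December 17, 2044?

May 2044: 31 − 12 = 19 days remain.
Then June (30), July (31), August (31), September (30), October (31), November (30): 30 + 31 + 31 + 30 + 31 + 30 = 183 days.
December 1–17, 2044: 17 days.
Total: 19 + 183 + 17 = 219 days.
219 mod 7 = 2, so 2 days after Thursday is Saturday.

Saturday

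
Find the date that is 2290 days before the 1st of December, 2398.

the 24th of August, 2392

Count 2290 days before December 1, 2398:
Day-of-year of August 24, 2392: 237.
Day-of-year of December 1, 2398: 335.
2392 has 366 days, so 366 − 237 = 129 days remain in 2392.
Full years: 2393: 365; 2394: 365; 2395: 365; 2396: 366; 2397: 365. Sum = 1826.
Total: 129 + 1826 + 335 = 2290 days.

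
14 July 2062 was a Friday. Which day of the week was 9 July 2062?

Sunday

Count forward from the earlier date (July 9, 2062) to the later (July 14, 2062):
Within July 2062: 14 − 9 = 5 days.
5 mod 7 = 5, so 5 days before Friday is Sunday.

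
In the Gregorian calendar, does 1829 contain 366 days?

1829 is not a leap year.

No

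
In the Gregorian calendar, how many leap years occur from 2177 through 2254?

18

Years divisible by 4: 2180, 2184, …, 2252 — 19 in all.
Of these, 2200 is divisible by 100 but not 400, so not leap.
Leap years: 19 − 1 = 18.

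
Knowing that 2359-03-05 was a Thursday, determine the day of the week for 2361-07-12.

Day-of-year of March 5, 2359: 64.
Day-of-year of July 12, 2361: 193.
2359 has 365 days, so 365 − 64 = 301 days remain in 2359.
Full years: 2360: 366. Sum = 366.
Total: 301 + 366 + 193 = 860 days.
860 mod 7 = 6, so 6 days after Thursday is Wednesday.

Wednesday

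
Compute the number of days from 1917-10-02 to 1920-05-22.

963

October 2, 1917 → October 2, 1918: 365 days.
October 2, 1918 → October 2, 1919: 365 days.
October 1919: 31 − 2 = 29 days remain.
Then November (30), December (31), January (31), February 1920 (29), March (31), April (30): 30 + 31 + 31 + 29 + 31 + 30 = 182 days.
May 1–22, 1920: 22 days.
Residual: 233 days.
Total: 963 days.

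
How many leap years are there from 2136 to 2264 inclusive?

32

Years divisible by 4: 2136, 2140, …, 2264 — 33 in all.
Of these, 2200 is divisible by 100 but not 400, so not leap.
Leap years: 33 − 1 = 32.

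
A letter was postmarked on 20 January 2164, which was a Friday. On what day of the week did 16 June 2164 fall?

Saturday

January 2164: 31 − 20 = 11 days remain.
Then February 2164 (29), March (31), April (30), May (31): 29 + 31 + 30 + 31 = 121 days.
June 1–16, 2164: 16 days.
Total: 11 + 121 + 16 = 148 days.
148 mod 7 = 1, so 1 day after Friday is Saturday.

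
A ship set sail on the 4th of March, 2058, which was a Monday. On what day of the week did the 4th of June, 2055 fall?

Friday

Count forward from the earlier date (June 4, 2055) to the later (March 4, 2058):
June 4, 2055 → June 4, 2056: 366 days (2056 is a leap year).
June 4, 2056 → June 4, 2057: 365 days.
June 2057: 30 − 4 = 26 days remain.
Then July (31), August (31), September (30), October (31), November (30), December (31), January (31), February 2058 (28): 31 + 31 + 30 + 31 + 30 + 31 + 31 + 28 = 243 days.
March 1–4, 2058: 4 days.
Residual: 273 days.
Total: 1004 days.
1004 mod 7 = 3, so 3 days before Monday is Friday.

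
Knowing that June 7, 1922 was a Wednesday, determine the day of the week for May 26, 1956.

Saturday

From June 7, 1922 to June 7, 1955: 33 years, of which 8 contain a Feb 29 — 25×365 + 8×366 = 12053 days.
June 1955: 30 − 7 = 23 days remain.
Then 10 full months totalling 305 days.
May 1–26, 1956: 26 days.
Residual: 354 days.
Total: 12407 days.
12407 mod 7 = 3, so 3 days after Wednesday is Saturday.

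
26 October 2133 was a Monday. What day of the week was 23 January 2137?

Day-of-year of October 26, 2133: 299.
Day-of-year of January 23, 2137: 23.
2133 has 365 days, so 365 − 299 = 66 days remain in 2133.
Full years: 2134: 365; 2135: 365; 2136: 366. Sum = 1096.
Total: 66 + 1096 + 23 = 1185 days.
1185 mod 7 = 2, so 2 days after Monday is Wednesday.

Wednesday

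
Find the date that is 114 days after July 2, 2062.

October 24, 2062

Count 114 days after July 2, 2062:
July 2062: 31 − 2 = 29 days remain.
Then August (31), September (30): 31 + 30 = 61 days.
October 1–24, 2062: 24 days.
Total: 29 + 61 + 24 = 114 days.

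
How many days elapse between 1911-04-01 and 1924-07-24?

4863

Day-of-year of April 1, 1911: 91.
Day-of-year of July 24, 1924: 206.
1911 has 365 days, so 365 − 91 = 274 days remain in 1911.
Full years 1912–1923: 9 common + 3 leap = 9×365 + 3×366 = 4383 days.
Total: 274 + 4383 + 206 = 4863 days.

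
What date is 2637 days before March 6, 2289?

December 16, 2281

Count 2637 days before March 6, 2289:
From December 16, 2281 to December 16, 2288: 7 years, of which 2 contain a Feb 29 — 5×365 + 2×366 = 2557 days.
December 2288: 31 − 16 = 15 days remain.
Then January (31), February 2289 (28): 31 + 28 = 59 days.
March 1–6, 2289: 6 days.
Residual: 80 days.
Total: 2637 days.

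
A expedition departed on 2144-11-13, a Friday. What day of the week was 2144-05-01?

Count forward from the earlier date (May 1, 2144) to the later (November 13, 2144):
May 2144: 31 − 1 = 30 days remain.
Then June (30), July (31), August (31), September (30), October (31): 30 + 31 + 31 + 30 + 31 = 153 days.
November 1–13, 2144: 13 days.
Total: 30 + 153 + 13 = 196 days.
196 is a multiple of 7, so 2144-05-01 falls on the same weekday: Friday.

Friday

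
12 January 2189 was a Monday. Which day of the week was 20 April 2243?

Day-of-year of January 12, 2189: 12.
Day-of-year of April 20, 2243: 110.
2189 has 365 days, so 365 − 12 = 353 days remain in 2189.
Full years 2190–2242: 41 common + 12 leap = 41×365 + 12×366 = 19357 days.
Total: 353 + 19357 + 110 = 19820 days.
19820 mod 7 = 3, so 3 days after Monday is Thursday.

Thursday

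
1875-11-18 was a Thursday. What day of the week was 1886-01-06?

Wednesday

Day-of-year of November 18, 1875: 322.
Day-of-year of January 6, 1886: 6.
1875 has 365 days, so 365 − 322 = 43 days remain in 1875.
Full years 1876–1885: 7 common + 3 leap = 7×365 + 3×366 = 3653 days.
Total: 43 + 3653 + 6 = 3702 days.
3702 mod 7 = 6, so 6 days after Thursday is Wednesday.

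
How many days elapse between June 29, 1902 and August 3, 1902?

35

June 1902: 30 − 29 = 1 day remains.
Then July (31): 31 days.
August 1–3, 1902: 3 days.
Total: 1 + 31 + 3 = 35 days.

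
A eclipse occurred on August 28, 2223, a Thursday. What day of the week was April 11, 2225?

Monday

August 28, 2223 → August 28, 2224: 366 days (2224 is a leap year).
August 2224: 31 − 28 = 3 days remain.
Then September (30), October (31), November (30), December (31), January (31), February 2225 (28), March (31): 30 + 31 + 30 + 31 + 31 + 28 + 31 = 212 days.
April 1–11, 2225: 11 days.
Residual: 226 days.
Total: 592 days.
592 mod 7 = 4, so 4 days after Thursday is Monday.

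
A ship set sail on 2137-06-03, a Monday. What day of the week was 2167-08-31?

From June 3, 2137 to June 3, 2167: 30 years, of which 7 contain a Feb 29 — 23×365 + 7×366 = 10957 days.
June 2167: 30 − 3 = 27 days remain.
Then July (31): 31 days.
August 1–31, 2167: 31 days.
Residual: 89 days.
Total: 11046 days.
11046 is a multiple of 7, so 2167-08-31 falls on the same weekday: Monday.

Monday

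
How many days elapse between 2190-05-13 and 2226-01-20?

13035

From May 13, 2190 to May 13, 2225: 35 years, of which 8 contain a Feb 29 — 27×365 + 8×366 = 12783 days.
(2200 is not a leap year (divisible by 100 but not 400).)
May 2225: 31 − 13 = 18 days remain.
Then June (30), July (31), August (31), September (30), October (31), November (30), December (31): 30 + 31 + 31 + 30 + 31 + 30 + 31 = 214 days.
January 1–20, 2226: 20 days.
Residual: 252 days.
Total: 13035 days.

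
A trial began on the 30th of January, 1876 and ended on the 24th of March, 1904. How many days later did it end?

From January 30, 1876 to January 30, 1904: 28 years, of which 6 contain a Feb 29 — 22×365 + 6×366 = 10226 days.
(1900 is not a leap year (divisible by 100 but not 400).)
January 1904: 31 − 30 = 1 day remains.
Then February 1904 (29): 29 days.
March 1–24, 1904: 24 days.
Residual: 54 days.
Total: 10280 days.

10280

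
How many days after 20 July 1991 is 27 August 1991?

38

July 1991: 31 − 20 = 11 days remain.
August 1–27, 1991: 27 days.
Total: 11 + 27 = 38 days.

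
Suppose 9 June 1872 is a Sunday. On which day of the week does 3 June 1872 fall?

Monday

Count forward from the earlier date (June 3, 1872) to the later (June 9, 1872):
Within June 1872: 9 − 3 = 6 days.
6 mod 7 = 6, so 6 days before Sunday is Monday.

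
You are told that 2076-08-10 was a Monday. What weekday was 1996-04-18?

Thursday

Count forward from the earlier date (April 18, 1996) to the later (August 10, 2076):
Day-of-year of April 18, 1996: 109.
Day-of-year of August 10, 2076: 223.
1996 has 366 days, so 366 − 109 = 257 days remain in 1996.
Full years 1997–2075: 60 common + 19 leap = 60×365 + 19×366 = 28854 days.
Total: 257 + 28854 + 223 = 29334 days.
29334 mod 7 = 4, so 4 days before Monday is Thursday.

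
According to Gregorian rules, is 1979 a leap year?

No

1979 is not a leap year.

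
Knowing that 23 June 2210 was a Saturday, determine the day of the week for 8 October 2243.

From June 23, 2210 to June 23, 2243: 33 years, of which 8 contain a Feb 29 — 25×365 + 8×366 = 12053 days.
June 2243: 30 − 23 = 7 days remain.
Then July (31), August (31), September (30): 31 + 31 + 30 = 92 days.
October 1–8, 2243: 8 days.
Residual: 107 days.
Total: 12160 days.
12160 mod 7 = 1, so 1 day after Saturday is Sunday.

Sunday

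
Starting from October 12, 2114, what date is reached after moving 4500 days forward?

February 6, 2127

Count 4500 days after October 12, 2114:
From October 12, 2114 to October 12, 2126: 12 years, of which 3 contain a Feb 29 — 9×365 + 3×366 = 4383 days.
October 2126: 31 − 12 = 19 days remain.
Then November (30), December (31), January (31): 30 + 31 + 31 = 92 days.
February 1–6, 2127: 6 days (2127 is not a leap year).
Residual: 117 days.
Total: 4500 days.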